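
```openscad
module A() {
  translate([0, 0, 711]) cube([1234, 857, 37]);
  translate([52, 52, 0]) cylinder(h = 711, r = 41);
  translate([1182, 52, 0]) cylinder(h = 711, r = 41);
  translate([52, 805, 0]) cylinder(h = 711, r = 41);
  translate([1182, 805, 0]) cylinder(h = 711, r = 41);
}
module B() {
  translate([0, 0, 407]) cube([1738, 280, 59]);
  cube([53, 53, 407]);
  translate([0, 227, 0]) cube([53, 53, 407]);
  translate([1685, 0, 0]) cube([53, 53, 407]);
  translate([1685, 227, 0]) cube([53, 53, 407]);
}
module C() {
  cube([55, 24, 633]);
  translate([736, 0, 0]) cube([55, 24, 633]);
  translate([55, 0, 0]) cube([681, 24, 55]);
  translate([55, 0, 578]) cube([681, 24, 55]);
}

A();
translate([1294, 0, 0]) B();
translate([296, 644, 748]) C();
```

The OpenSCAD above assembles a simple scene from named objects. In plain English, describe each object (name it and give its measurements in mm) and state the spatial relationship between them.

A is a table: top 1234 mm (x) × 857 mm (y), 37 mm thick, upper face at z = 748 mm, on four round legs of 82 mm diameter, each leg's bounding box inset 11 mm from the nearest pair of top edges, running from z = 0 to the bottom of the top.

B is a bench: a 1738×280 mm seat slab, 59 mm thick, top at z = 466 mm, on four 53×53 mm square legs flush with the seat corners and standing on z = 0.

C is a rectangular picture frame lying in the x–z plane (depth along y). The opening is 681 mm wide (x) by 523 mm tall (z), surrounded by a border 55 mm wide on all four sides. The frame is 24 mm deep and is made of two full-height vertical stiles with two horizontal rails fitted between them.

The bench is on the floor beside the table on its +x side. The picture frame is on top of the table.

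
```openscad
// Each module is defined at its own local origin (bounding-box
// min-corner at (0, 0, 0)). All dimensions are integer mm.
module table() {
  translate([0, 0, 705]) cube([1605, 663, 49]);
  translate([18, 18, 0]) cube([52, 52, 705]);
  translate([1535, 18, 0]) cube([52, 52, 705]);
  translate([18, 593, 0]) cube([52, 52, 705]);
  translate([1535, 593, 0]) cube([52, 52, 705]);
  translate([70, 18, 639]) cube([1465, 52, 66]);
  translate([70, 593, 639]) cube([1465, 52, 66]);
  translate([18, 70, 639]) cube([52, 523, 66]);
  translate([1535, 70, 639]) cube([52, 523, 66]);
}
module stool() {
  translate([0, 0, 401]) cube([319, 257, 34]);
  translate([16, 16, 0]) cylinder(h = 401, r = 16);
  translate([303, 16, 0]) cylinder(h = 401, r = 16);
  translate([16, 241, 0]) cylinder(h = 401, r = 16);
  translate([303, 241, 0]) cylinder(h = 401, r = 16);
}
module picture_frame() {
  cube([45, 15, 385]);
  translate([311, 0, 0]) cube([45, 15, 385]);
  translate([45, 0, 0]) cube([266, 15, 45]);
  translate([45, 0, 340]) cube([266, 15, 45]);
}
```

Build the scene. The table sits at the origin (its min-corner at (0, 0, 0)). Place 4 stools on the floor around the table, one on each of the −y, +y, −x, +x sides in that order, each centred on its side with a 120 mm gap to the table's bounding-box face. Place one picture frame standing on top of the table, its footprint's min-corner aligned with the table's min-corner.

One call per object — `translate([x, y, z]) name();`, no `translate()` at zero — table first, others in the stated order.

table();
translate([643, -377, 0]) stool();
translate([643, 783, 0]) stool();
translate([-439, 203, 0]) stool();
translate([1725, 203, 0]) stool();
translate([0, 0, 754]) picture_frame();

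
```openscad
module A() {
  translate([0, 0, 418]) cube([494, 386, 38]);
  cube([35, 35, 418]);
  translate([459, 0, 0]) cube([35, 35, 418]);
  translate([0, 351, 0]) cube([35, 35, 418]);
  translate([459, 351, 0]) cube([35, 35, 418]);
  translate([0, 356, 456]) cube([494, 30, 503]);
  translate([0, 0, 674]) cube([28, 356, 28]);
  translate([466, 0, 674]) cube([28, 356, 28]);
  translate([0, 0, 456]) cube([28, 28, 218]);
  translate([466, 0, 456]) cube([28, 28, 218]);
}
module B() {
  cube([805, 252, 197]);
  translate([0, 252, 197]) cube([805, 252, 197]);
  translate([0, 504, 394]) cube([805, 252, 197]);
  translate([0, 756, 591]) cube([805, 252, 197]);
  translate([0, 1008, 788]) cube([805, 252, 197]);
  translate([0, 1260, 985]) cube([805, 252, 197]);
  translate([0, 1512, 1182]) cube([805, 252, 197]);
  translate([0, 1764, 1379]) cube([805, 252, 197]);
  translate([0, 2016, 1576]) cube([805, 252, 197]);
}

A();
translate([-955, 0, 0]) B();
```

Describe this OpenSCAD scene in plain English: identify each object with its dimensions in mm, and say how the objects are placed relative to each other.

A is a chair. The seat is a 494×386×38 mm slab with its top at z = 456 mm, on four 35×35 mm corner legs (flush with the seat edges, standing on z = 0). A flat backrest 30 mm thick, 503 mm tall, spans the full seat width and rises from the seat top along its +y edge, rear face flush with the rear of the seat. Two armrests of 28×28 mm section run along each side from the seat's front edge to the front of the backrest, top faces 246 mm above the seat top and outer faces flush with the seat's x-edges; a 28×28 mm post under the front of each armrest stands on the seat at the front corner.

B is a straight staircase of 9 solid steps. Each step is 805 mm wide (x), 252 mm deep (y, the going) and 197 mm tall (the rise). The first step rests on the floor; each subsequent step sits one going further in +y and one rise higher in +z, directly behind and above the previous step with no overlap.

The staircase is on the floor beside the chair on its −x side.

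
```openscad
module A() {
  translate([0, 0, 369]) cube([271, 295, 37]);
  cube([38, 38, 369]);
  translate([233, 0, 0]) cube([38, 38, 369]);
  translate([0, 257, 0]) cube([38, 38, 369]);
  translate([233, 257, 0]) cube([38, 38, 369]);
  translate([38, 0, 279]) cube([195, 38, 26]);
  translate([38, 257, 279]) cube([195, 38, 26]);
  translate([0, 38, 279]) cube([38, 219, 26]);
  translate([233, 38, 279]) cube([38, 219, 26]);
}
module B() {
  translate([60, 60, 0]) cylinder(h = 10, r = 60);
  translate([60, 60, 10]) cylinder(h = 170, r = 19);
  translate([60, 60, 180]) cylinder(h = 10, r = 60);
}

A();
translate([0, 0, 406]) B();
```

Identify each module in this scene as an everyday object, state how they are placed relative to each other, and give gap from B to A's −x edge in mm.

The spool's min-x is at 0; the stool's min-x is 0; gap = 0 mm.

A is a stool. B is a spool. The spool is on top of the stool. The gap from the spool to the stool's −x edge is 0 mm.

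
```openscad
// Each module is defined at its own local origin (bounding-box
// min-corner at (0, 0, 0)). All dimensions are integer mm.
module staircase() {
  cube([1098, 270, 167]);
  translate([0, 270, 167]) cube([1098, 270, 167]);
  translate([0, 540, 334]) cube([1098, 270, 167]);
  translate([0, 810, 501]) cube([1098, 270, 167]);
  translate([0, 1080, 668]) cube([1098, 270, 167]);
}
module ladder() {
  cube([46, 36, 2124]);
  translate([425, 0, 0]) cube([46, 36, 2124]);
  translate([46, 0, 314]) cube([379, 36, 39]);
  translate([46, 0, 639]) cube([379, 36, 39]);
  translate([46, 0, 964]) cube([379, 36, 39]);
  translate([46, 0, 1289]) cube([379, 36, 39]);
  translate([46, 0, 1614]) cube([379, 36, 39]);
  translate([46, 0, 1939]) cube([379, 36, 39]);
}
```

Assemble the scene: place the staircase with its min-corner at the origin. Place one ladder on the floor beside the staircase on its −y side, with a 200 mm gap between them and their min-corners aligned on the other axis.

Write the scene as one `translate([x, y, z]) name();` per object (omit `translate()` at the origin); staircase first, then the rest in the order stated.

staircase();
translate([0, -236, 0]) ladder();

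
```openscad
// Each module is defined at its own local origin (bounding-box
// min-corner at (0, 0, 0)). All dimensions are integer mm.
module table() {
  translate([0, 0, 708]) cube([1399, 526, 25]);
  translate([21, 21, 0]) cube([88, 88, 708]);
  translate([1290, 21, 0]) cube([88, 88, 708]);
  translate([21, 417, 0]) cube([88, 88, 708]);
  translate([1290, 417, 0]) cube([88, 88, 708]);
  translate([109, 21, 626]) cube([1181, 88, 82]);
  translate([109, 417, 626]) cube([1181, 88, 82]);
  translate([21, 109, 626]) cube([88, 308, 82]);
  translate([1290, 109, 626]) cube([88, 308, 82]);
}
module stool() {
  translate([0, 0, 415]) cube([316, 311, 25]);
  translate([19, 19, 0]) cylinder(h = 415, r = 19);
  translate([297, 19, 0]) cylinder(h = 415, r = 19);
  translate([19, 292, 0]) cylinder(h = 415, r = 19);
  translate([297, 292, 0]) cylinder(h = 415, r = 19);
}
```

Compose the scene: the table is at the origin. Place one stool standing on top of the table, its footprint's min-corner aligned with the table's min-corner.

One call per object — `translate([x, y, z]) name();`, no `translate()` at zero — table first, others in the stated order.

table();
translate([0, 0, 733]) stool();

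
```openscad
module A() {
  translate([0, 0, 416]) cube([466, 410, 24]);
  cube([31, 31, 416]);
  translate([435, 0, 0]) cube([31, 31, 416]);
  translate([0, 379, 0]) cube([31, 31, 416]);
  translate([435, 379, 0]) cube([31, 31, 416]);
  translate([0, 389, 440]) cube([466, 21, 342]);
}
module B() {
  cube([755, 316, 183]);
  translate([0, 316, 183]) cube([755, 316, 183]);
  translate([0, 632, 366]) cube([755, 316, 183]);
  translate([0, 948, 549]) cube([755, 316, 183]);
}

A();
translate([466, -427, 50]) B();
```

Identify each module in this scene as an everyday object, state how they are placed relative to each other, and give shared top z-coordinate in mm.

A is a chair. B is a staircase. The staircase is beside the chair with their tops flush at z = 782. The shared top z-coordinate is 782 mm.

Both tops at z = 782 mm.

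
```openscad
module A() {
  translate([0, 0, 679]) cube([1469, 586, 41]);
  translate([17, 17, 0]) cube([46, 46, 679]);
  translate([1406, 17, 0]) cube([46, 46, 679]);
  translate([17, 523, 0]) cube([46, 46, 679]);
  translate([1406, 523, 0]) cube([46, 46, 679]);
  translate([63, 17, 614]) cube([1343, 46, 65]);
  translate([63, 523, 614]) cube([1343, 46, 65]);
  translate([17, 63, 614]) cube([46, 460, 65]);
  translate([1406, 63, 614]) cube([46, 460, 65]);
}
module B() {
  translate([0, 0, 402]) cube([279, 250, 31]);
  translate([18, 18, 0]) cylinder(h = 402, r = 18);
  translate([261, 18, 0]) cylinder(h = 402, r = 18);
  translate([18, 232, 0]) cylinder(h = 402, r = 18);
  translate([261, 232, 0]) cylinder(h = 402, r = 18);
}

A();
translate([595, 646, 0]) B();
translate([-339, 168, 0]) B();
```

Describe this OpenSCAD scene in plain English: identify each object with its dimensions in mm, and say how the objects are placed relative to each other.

A is a table: top 1469 mm (x) × 586 mm (y), 41 mm thick, upper face at z = 720 mm, on four 46×46 mm square legs, each inset 17 mm from the nearest pair of top edges, running from z = 0 to the bottom of the top. Four apron rails, 46 mm thick and 65 mm tall, run between adjacent legs with their top edges flush with the underside of the top and their outer faces flush with the legs' outer faces.

B is a simple wooden stool: a rectangular seat 279 mm (x) by 250 mm (y), 31 mm thick, top face at z = 433 mm, on four round legs, each 36 mm in diameter. The legs rest on z = 0, each leg's axis is inset half a diameter from the nearest pair of seat edges (so the leg's bounding box is flush with the corner).

Two stools sit around the table at the +y, −x sides.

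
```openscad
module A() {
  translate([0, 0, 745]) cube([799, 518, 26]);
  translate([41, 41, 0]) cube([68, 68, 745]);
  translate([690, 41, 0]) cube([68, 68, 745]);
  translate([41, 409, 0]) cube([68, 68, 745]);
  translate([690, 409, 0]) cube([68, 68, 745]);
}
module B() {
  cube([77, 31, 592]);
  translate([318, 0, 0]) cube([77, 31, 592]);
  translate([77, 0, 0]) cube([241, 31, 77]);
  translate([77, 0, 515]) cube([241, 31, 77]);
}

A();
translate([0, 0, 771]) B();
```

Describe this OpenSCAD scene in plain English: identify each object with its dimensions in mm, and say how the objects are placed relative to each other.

A is a table with a 799×518 mm rectangular top, 26 mm thick, top surface at z = 771 mm, supported by four 68×68 mm square legs, each inset 41 mm from the nearest pair of top edges, running from the floor.

B is a picture frame with a 241×438 mm rectangular opening (x by z) and a uniform 77 mm border on every side. Frame depth is 31 mm along y. It is built from two vertical stiles running the full outside height and two horizontal rails spanning the gap between the stiles.

The picture frame is on top of the table.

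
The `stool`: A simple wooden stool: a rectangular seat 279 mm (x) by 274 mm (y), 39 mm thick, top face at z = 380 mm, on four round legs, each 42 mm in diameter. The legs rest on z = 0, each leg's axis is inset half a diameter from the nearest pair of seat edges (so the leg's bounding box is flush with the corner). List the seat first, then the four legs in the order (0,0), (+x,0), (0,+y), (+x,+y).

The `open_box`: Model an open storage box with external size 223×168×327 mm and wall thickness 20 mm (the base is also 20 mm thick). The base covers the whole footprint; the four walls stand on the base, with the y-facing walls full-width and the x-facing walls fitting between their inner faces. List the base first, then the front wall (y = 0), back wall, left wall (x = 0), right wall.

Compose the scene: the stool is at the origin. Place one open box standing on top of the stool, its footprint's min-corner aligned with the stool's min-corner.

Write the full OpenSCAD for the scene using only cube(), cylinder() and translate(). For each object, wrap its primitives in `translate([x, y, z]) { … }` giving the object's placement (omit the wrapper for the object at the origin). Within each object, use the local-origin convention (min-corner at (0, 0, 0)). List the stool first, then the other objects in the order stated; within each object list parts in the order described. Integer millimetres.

translate([0, 0, 341]) cube([279, 274, 39]);
translate([21, 21, 0]) cylinder(h = 341, r = 21);
translate([258, 21, 0]) cylinder(h = 341, r = 21);
translate([21, 253, 0]) cylinder(h = 341, r = 21);
translate([258, 253, 0]) cylinder(h = 341, r = 21);
translate([0, 0, 380]) {
  cube([223, 168, 20]);
  translate([0, 0, 20]) cube([223, 20, 307]);
  translate([0, 148, 20]) cube([223, 20, 307]);
  translate([0, 20, 20]) cube([20, 128, 307]);
  translate([203, 20, 20]) cube([20, 128, 307]);
}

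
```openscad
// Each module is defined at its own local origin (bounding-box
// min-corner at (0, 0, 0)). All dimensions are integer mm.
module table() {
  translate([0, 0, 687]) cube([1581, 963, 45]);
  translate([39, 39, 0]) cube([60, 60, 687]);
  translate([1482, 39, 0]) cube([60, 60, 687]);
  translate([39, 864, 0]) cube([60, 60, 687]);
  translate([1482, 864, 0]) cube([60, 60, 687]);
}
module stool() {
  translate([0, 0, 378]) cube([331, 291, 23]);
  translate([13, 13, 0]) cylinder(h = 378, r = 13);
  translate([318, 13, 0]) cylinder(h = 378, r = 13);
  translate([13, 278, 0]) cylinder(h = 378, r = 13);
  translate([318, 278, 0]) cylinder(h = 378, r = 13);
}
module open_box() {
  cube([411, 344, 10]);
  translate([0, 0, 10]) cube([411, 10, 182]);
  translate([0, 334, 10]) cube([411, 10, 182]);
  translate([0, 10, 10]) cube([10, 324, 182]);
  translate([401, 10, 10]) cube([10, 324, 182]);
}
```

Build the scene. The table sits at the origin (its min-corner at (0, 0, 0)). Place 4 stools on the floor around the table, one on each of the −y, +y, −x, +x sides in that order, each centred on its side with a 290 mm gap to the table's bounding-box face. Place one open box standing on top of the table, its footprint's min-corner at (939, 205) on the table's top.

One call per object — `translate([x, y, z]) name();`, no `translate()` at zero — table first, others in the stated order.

table();
translate([625, -581, 0]) stool();
translate([625, 1253, 0]) stool();
translate([-621, 336, 0]) stool();
translate([1871, 336, 0]) stool();
translate([939, 205, 732]) open_box();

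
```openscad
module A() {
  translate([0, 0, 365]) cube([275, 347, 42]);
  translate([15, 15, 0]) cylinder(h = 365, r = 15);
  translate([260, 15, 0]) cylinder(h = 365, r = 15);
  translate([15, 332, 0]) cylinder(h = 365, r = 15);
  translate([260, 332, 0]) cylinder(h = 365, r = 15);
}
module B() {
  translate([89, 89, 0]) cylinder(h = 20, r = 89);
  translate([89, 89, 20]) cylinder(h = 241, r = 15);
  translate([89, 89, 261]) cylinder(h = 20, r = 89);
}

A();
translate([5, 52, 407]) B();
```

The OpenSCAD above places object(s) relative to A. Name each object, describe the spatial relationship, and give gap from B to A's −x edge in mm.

The spool's min-x is at 5; the stool's min-x is 0; gap = 5 mm.

A is a stool. B is a spool. The spool is on top of the stool. The gap from the spool to the stool's −x edge is 5 mm.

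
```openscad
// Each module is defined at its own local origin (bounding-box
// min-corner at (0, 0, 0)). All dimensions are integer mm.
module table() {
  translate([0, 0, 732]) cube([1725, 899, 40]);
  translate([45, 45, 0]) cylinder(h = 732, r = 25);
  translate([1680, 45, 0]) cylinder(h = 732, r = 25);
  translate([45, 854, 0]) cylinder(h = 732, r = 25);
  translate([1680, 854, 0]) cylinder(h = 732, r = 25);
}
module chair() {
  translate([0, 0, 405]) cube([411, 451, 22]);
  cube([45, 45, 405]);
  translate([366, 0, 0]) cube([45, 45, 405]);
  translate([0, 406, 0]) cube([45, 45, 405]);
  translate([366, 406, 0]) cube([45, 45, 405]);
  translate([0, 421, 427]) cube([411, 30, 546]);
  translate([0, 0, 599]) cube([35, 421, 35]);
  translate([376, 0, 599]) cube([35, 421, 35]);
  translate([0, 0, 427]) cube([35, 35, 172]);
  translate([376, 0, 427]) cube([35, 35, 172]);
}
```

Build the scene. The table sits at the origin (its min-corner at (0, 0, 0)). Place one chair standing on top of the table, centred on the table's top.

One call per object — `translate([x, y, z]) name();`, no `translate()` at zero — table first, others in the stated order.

table();
translate([657, 224, 772]) chair();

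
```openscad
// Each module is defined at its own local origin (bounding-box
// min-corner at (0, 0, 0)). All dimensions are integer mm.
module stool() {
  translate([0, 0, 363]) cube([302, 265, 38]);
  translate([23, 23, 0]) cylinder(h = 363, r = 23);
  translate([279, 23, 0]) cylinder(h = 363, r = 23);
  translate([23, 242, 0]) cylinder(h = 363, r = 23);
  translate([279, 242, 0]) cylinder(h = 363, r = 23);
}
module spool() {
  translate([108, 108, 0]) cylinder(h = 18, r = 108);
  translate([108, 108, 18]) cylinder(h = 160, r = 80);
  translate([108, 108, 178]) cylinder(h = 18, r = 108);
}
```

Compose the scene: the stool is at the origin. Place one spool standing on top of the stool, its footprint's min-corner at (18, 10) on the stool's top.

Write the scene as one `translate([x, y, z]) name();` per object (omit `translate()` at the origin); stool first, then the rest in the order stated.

stool();
translate([18, 10, 401]) spool();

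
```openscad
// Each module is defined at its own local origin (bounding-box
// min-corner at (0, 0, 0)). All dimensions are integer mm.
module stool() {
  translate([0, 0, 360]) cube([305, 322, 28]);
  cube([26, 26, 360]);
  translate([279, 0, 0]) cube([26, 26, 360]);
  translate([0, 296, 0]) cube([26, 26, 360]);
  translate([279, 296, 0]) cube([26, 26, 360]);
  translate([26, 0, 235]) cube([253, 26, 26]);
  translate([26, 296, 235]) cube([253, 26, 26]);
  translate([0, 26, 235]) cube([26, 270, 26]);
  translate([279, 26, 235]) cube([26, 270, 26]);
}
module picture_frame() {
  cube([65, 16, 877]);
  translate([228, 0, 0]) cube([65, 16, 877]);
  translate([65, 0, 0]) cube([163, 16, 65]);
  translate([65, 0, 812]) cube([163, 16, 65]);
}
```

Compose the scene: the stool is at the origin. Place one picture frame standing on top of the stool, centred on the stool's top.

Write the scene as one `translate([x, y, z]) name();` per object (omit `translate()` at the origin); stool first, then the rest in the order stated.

stool();
translate([6, 153, 388]) picture_frame();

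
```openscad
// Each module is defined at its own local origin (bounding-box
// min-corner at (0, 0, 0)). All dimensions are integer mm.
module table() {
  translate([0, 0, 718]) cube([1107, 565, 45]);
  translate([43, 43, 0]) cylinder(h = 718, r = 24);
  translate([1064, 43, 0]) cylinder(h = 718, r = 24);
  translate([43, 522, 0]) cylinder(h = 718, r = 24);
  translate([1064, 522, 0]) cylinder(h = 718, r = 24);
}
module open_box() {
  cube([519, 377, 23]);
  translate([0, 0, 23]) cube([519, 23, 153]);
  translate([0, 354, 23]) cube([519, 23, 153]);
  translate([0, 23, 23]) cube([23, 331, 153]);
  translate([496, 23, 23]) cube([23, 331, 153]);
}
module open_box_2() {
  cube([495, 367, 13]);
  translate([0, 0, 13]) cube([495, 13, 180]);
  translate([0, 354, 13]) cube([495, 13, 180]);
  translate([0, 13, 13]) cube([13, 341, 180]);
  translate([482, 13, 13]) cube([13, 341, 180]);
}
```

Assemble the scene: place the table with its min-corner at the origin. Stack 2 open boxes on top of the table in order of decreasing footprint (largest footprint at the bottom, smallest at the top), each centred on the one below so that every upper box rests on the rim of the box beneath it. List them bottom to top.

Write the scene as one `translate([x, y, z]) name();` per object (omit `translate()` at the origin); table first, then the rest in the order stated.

table();
translate([294, 94, 763]) open_box();
translate([306, 99, 939]) open_box_2();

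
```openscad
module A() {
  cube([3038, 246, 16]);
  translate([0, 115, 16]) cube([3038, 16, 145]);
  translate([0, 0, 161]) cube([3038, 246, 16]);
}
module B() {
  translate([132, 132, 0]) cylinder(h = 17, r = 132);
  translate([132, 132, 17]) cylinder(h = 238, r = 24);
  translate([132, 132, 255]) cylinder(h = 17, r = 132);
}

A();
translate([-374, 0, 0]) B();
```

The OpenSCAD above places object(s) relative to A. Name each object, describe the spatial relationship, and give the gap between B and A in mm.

The spool's nearest face is 110 mm from the I-beam's −x face.

A is an I-beam. B is a spool. The spool is on the floor beside the I-beam on its −x side. The gap between the spool and the I-beam is 110 mm.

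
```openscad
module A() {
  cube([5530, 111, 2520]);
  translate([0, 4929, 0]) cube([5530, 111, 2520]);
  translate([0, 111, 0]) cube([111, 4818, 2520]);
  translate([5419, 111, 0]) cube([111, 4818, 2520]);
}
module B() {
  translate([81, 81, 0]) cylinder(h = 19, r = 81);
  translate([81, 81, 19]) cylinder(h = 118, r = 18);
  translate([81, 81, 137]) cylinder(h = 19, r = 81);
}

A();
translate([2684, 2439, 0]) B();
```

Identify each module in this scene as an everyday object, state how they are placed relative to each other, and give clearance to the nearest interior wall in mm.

Clearances: x = 2573, y = 2328; minimum 2328 mm.

A is a house frame. B is a spool. The spool sits inside the house frame, centred. The clearance to the nearest interior wall is 2328 mm.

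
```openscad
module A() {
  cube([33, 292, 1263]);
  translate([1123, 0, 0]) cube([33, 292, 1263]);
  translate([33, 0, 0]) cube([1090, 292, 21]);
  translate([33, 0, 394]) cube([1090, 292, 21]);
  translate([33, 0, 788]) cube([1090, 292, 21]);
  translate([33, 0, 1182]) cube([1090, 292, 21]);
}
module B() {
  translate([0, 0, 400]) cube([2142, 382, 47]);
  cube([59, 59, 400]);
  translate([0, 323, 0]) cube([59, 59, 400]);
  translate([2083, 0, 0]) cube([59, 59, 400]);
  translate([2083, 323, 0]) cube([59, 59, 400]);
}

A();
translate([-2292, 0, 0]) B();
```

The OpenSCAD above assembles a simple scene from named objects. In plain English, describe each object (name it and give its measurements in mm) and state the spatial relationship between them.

A is a bookshelf 1156 mm wide overall, 292 mm deep and 1263 mm tall. The two sides are 33 mm thick vertical panels. 4 horizontal shelves of 21 mm thickness span between the inner faces of the sides; the lowest shelf sits on the floor and shelves are stacked with a clear vertical gap of 373 mm between each pair.

B is a long wooden bench with a 2142 mm (x) × 382 mm (y) seat, 47 mm thick, its top surface 447 mm above the floor. Four 59 mm square legs at the seat corners, flush with the edges, run from z = 0 to the seat underside.

The bench is on the floor beside the bookshelf on its −x side.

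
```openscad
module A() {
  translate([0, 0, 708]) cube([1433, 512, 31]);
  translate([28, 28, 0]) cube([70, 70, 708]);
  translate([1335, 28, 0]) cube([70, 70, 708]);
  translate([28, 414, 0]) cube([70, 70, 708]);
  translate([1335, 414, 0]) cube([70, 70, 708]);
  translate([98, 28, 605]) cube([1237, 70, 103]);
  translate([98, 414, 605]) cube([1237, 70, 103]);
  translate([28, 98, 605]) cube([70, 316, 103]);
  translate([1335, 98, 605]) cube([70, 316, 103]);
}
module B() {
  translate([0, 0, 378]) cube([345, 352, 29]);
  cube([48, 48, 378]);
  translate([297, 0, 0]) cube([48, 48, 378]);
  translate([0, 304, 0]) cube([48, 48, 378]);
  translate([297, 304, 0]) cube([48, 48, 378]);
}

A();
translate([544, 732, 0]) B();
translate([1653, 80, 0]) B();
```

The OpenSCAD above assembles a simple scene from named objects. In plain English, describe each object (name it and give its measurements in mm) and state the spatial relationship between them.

A is a table: top 1433 mm (x) × 512 mm (y), 31 mm thick, upper face at z = 739 mm, on four 70×70 mm square legs, each inset 28 mm from the nearest pair of top edges, running from z = 0 to the bottom of the top. Four apron rails, 70 mm thick and 103 mm tall, run between adjacent legs with their top edges flush with the underside of the top and their outer faces flush with the legs' outer faces.

B is a simple wooden stool: a rectangular seat 345 mm (x) by 352 mm (y), 29 mm thick, top face at z = 407 mm, on four square legs, each 48×48 mm in cross-section. The legs rest on z = 0, each flush with a corner of the seat.

Two stools sit around the table at the +y, +x sides.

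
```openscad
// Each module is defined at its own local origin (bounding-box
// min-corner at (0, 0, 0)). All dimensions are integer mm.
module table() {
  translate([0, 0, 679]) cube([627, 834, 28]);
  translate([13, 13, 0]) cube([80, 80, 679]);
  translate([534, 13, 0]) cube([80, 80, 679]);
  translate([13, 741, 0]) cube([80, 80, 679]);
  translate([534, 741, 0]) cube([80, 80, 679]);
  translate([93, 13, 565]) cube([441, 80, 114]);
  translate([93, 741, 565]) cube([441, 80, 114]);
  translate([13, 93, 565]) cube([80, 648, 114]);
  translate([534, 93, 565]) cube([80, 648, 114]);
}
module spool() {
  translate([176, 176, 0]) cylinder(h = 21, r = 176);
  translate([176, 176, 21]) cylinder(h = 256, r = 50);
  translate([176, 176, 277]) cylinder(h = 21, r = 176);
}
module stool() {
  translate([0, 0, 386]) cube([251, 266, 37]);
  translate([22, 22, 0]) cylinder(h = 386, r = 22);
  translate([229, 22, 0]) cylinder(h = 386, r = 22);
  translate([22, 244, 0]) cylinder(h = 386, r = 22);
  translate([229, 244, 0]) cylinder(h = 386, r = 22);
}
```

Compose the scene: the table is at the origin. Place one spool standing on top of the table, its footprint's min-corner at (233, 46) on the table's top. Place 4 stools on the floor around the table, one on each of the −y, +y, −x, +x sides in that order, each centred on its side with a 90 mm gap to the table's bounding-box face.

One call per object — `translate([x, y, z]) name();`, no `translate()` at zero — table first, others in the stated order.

table();
translate([233, 46, 707]) spool();
translate([188, -356, 0]) stool();
translate([188, 924, 0]) stool();
translate([-341, 284, 0]) stool();
translate([717, 284, 0]) stool();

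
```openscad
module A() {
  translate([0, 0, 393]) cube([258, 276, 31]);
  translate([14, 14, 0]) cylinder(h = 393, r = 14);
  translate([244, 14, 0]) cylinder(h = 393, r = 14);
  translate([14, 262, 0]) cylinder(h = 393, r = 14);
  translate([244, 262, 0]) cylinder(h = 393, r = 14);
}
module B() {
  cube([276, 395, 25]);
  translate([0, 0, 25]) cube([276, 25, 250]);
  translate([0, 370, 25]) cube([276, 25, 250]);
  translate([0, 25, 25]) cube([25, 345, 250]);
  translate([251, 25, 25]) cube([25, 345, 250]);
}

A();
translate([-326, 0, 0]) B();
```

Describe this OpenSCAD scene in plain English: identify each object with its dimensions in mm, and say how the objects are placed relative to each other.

A is a simple wooden stool: a rectangular seat 258 mm (x) by 276 mm (y), 31 mm thick, top face at z = 424 mm, on four round legs, each 28 mm in diameter. The legs rest on z = 0, each leg's axis is inset half a diameter from the nearest pair of seat edges (so the leg's bounding box is flush with the corner).

B is an open storage box with external size 276×395×275 mm and wall thickness 25 mm (the base is also 25 mm thick). The base covers the whole footprint; the four walls stand on the base, with the y-facing walls full-width and the x-facing walls fitting between their inner faces.

The open box is on the floor beside the stool on its −x side.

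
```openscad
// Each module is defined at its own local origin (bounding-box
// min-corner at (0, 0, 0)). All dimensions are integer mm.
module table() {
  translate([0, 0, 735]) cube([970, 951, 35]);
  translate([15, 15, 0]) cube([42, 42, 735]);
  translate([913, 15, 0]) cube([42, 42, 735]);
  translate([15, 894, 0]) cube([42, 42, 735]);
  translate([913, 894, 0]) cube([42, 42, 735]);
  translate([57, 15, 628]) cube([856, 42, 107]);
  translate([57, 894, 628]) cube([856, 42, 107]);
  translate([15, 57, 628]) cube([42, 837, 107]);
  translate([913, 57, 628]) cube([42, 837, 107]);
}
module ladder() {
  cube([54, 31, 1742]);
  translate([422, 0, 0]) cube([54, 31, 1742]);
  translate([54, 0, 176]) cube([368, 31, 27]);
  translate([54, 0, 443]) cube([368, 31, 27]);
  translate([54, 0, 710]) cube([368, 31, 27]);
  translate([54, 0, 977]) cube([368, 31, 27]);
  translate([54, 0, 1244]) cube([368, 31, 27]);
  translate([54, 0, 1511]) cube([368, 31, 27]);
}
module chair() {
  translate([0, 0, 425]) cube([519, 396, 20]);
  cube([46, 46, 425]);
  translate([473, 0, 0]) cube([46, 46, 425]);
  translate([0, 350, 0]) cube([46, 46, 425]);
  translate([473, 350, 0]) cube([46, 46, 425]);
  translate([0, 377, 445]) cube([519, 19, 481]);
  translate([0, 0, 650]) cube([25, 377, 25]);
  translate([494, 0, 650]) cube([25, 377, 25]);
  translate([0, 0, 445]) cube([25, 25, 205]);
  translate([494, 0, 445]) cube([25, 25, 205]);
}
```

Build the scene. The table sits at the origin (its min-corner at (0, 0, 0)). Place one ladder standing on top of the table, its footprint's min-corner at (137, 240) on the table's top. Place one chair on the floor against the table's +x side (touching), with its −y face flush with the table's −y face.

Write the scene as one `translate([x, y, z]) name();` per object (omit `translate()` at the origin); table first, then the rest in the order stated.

table();
translate([137, 240, 770]) ladder();
translate([970, 0, 0]) chair();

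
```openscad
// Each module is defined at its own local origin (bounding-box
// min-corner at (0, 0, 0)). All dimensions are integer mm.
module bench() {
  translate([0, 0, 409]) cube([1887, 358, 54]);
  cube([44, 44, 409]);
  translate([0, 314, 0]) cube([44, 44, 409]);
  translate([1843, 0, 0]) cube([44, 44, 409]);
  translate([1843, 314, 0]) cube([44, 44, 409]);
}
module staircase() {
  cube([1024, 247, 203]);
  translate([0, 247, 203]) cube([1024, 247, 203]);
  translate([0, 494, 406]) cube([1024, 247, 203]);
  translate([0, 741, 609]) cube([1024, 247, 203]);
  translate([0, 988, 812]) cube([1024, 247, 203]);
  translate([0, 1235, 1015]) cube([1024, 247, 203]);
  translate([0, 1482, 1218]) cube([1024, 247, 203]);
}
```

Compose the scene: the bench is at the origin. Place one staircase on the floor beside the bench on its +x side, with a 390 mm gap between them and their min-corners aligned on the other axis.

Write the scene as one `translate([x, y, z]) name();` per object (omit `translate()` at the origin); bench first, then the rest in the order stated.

bench();
translate([2277, 0, 0]) staircase();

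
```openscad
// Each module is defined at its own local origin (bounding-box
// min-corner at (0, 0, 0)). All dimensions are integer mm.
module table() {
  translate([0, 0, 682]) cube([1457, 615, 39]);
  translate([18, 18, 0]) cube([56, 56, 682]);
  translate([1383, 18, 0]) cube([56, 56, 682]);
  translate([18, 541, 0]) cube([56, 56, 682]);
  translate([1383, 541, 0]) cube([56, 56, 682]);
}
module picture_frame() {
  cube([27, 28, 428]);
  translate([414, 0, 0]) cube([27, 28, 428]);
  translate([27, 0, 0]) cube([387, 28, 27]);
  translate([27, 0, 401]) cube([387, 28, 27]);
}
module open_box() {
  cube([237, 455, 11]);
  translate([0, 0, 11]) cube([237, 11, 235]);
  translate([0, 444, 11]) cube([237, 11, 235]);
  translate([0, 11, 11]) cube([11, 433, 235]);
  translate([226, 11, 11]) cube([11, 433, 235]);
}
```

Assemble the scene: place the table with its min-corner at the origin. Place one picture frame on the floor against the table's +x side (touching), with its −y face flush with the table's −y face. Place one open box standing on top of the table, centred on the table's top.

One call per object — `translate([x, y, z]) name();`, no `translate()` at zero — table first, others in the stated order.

table();
translate([1457, 0, 0]) picture_frame();
translate([610, 80, 721]) open_box();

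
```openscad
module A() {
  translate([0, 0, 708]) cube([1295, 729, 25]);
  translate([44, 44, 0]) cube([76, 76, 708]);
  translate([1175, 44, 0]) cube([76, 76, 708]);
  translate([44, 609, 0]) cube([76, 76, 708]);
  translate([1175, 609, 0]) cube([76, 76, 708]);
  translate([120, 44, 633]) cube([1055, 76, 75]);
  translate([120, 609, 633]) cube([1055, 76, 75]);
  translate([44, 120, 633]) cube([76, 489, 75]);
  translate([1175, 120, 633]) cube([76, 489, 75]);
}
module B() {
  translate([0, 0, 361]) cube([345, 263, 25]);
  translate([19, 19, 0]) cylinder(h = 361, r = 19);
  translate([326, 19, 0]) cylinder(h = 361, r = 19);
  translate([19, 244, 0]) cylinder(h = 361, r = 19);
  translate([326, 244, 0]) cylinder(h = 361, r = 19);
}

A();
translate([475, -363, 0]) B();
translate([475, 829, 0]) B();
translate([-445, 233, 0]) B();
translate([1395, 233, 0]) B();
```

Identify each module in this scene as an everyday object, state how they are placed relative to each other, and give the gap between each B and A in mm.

Each stool's nearest face is 100 mm from the table's bounding box.

A is a table. B is a stool. Four stools sit around the table at the −y, +y, −x, +x sides. The gap between each stool and the table is 100 mm.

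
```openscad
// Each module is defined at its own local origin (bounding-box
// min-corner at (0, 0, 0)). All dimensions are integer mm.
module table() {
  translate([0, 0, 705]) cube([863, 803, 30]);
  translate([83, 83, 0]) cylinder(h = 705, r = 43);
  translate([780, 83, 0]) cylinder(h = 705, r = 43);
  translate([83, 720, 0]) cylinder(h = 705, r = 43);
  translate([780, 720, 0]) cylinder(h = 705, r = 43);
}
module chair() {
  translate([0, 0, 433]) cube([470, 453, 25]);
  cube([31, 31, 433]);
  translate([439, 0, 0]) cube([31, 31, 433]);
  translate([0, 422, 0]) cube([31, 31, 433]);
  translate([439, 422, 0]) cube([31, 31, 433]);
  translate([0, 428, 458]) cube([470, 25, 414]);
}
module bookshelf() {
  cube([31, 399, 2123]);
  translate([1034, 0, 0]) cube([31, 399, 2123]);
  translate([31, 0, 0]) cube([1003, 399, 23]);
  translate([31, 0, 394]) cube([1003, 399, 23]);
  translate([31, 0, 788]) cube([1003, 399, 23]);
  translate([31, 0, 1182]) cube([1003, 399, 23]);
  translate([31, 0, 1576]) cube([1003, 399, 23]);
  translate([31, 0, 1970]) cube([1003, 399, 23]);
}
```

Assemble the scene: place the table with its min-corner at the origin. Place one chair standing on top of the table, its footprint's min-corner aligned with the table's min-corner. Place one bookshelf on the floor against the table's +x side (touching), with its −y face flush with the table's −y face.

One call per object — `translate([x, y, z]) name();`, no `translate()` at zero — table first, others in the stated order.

table();
translate([0, 0, 735]) chair();
translate([863, 0, 0]) bookshelf();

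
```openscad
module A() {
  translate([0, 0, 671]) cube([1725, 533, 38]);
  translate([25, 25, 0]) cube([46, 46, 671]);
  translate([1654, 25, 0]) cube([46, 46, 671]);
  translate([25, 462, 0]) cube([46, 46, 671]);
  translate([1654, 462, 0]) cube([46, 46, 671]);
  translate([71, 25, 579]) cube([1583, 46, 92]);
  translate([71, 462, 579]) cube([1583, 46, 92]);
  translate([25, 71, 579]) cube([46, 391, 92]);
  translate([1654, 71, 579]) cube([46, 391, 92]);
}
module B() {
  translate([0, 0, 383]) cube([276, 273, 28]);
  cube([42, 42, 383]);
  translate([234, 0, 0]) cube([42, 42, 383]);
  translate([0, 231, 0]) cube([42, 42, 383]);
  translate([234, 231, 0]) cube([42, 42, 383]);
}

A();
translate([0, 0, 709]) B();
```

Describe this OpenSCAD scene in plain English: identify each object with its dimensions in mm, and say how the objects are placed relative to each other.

A is a table with a 1725×533 mm rectangular top, 38 mm thick, top surface at z = 709 mm, supported by four 46×46 mm square legs, each inset 25 mm from the nearest pair of top edges, running from the floor. Four apron rails, 46 mm thick and 92 mm tall, run between adjacent legs with their top edges flush with the underside of the top and their outer faces flush with the legs' outer faces.

B is a simple wooden stool: a rectangular seat 276 mm (x) by 273 mm (y), 28 mm thick, top face at z = 411 mm, on four square legs, each 42×42 mm in cross-section. The legs rest on z = 0, each flush with a corner of the seat.

The stool is on top of the table.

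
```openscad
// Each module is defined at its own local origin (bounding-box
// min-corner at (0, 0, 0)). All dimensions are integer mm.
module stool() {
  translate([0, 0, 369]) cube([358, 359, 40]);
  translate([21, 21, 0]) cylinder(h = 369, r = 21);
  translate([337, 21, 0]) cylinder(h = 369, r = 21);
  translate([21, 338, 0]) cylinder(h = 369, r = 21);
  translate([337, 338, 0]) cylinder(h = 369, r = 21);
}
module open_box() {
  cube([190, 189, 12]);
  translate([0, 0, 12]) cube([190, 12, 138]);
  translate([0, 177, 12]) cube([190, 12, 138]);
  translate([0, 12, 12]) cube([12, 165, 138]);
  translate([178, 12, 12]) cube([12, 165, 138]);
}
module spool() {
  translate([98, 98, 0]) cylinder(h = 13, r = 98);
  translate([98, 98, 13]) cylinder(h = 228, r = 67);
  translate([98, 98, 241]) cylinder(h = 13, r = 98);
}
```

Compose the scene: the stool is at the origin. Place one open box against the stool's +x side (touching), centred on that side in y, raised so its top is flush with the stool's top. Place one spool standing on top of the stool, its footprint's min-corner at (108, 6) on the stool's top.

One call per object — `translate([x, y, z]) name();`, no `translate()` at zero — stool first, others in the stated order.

stool();
translate([358, 85, 259]) open_box();
translate([108, 6, 409]) spool();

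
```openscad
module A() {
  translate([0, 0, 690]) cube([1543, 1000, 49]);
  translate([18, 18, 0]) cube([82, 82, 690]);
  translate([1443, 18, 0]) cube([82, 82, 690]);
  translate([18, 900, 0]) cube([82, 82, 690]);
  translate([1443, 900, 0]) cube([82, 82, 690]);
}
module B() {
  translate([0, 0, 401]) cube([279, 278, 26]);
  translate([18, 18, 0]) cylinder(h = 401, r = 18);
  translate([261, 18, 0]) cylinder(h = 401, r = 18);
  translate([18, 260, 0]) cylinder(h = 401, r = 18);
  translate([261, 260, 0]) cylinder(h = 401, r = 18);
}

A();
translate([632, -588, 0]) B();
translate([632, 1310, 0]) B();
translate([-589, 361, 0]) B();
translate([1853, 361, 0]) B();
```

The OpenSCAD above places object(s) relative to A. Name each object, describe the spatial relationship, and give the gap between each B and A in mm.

A is a table. B is a stool. Four stools sit around the table at the −y, +y, −x, +x sides. The gap between each stool and the table is 310 mm.

Each stool's nearest face is 310 mm from the table's bounding box.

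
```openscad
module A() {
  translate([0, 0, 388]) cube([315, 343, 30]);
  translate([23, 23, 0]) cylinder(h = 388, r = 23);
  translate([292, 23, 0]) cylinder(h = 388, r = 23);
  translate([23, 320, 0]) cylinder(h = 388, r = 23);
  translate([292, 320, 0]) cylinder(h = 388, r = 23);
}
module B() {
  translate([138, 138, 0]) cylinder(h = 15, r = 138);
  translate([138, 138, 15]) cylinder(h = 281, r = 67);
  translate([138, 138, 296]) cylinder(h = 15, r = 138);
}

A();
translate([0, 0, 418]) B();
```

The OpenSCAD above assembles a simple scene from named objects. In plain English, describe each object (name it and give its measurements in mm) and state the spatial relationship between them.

A is a four-legged stool. The seat is a 315×343×30 mm slab whose top surface is at z = 418 mm; four round legs, each 46 mm in diameter, run from the floor (z = 0) to the underside of the seat, each leg's axis is inset half a diameter from the nearest pair of seat edges (so the leg's bounding box is flush with the corner).

B is a spool: two coaxial disc flanges of radius 138 mm and thickness 15 mm, joined by a core cylinder of radius 67 mm and height 281 mm. The lower flange rests on z = 0 and the three cylinders share a vertical axis.

The spool is on top of the stool.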